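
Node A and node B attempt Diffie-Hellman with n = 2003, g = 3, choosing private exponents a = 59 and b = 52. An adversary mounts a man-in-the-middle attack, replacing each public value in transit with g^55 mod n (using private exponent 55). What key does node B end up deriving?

Node B receives an adversary's public value M = 3^55 mod 2003 instead of the honest one.
3^1 ≡ 3 (mod 2003)
3^2 = (3^1)^2 ≡ 3^2 = 9 ≡ 9 (mod 2003)
3^4 = (3^2)^2 ≡ 9^2 = 81 ≡ 81 (mod 2003)
3^8 = (3^4)^2 ≡ 81^2 = 6561 ≡ 552 (mod 2003)
3^16 = (3^8)^2 ≡ 552^2 = 304704 ≡ 248 (mod 2003)
3^32 = (3^16)^2 ≡ 248^2 = 61504 ≡ 1414 (mod 2003)
3^55 = 3^32 · 3^16 · 3^4 · 3^2 · 3^1 ≡ 1414 · 248 · 81 · 9 · 3 ≡ 1009 (mod 2003).
So M = 1009. Node B computes K = M^52 mod 2003.
1009^1 ≡ 1009 (mod 2003)
1009^2 = (1009^1)^2 ≡ 1009^2 = 1018081 ≡ 557 (mod 2003)
1009^4 = (1009^2)^2 ≡ 557^2 = 310249 ≡ 1787 (mod 2003)
1009^8 = (1009^4)^2 ≡ 1787^2 = 3193369 ≡ 587 (mod 2003)
1009^16 = (1009^8)^2 ≡ 587^2 = 344569 ≡ 53 (mod 2003)
1009^32 = (1009^16)^2 ≡ 53^2 = 2809 ≡ 806 (mod 2003)
1009^52 = 1009^32 · 1009^16 · 1009^4 ≡ 806 · 53 · 1787 ≡ 733 (mod 2003).

733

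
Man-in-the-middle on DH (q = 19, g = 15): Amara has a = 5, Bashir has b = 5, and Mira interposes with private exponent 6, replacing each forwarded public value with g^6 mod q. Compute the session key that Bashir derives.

7

Bashir receives Mira's public value M = 15^6 mod 19 instead of the honest one.
15^1 ≡ 15 (mod 19)
15^2 = (15^1)^2 ≡ 15^2 = 225 ≡ 16 (mod 19)
15^4 = (15^2)^2 ≡ 16^2 = 256 ≡ 9 (mod 19)
15^6 = 15^4 · 15^2 ≡ 9 · 16 ≡ 11 (mod 19).
So M = 11. Bashir computes K = M^5 mod 19.
11^1 ≡ 11 (mod 19)
11^2 = (11^1)^2 ≡ 11^2 = 121 ≡ 7 (mod 19)
11^4 = (11^2)^2 ≡ 7^2 = 49 ≡ 11 (mod 19)
11^5 = 11^4 · 11^1 ≡ 11 · 11 ≡ 7 (mod 19).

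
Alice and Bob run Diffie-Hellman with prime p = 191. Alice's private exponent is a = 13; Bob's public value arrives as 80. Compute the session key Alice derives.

Shared key K = 80^13 mod 191.
80^1 ≡ 80 (mod 191)
80^2 = (80^1)^2 ≡ 80^2 = 6400 ≡ 97 (mod 191)
80^4 = (80^2)^2 ≡ 97^2 = 9409 ≡ 50 (mod 191)
80^8 = (80^4)^2 ≡ 50^2 = 2500 ≡ 17 (mod 191)
80^13 = 80^8 · 80^4 · 80^1 ≡ 17 · 50 · 80 ≡ 4 (mod 191).

4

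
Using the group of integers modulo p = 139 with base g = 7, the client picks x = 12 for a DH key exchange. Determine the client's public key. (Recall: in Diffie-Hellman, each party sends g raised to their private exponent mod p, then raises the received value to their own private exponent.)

106

Public value = 7^12 mod 139.
7^1 ≡ 7 (mod 139)
7^2 = (7^1)^2 ≡ 7^2 = 49 ≡ 49 (mod 139)
7^4 = (7^2)^2 ≡ 49^2 = 2401 ≡ 38 (mod 139)
7^8 = (7^4)^2 ≡ 38^2 = 1444 ≡ 54 (mod 139)
7^12 = 7^8 · 7^4 ≡ 54 · 38 ≡ 106 (mod 139).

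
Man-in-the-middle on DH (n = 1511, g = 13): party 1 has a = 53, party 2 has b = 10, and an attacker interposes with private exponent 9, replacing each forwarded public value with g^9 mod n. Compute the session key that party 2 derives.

663

Party 2 receives an attacker's public value M = 13^9 mod 1511 instead of the honest one.
13^1 ≡ 13 (mod 1511)
13^2 = (13^1)^2 ≡ 13^2 = 169 ≡ 169 (mod 1511)
13^4 = (13^2)^2 ≡ 169^2 = 28561 ≡ 1363 (mod 1511)
13^8 = (13^4)^2 ≡ 1363^2 = 1857769 ≡ 750 (mod 1511)
13^9 = 13^8 · 13^1 ≡ 750 · 13 ≡ 684 (mod 1511).
So M = 684. Party 2 computes K = M^10 mod 1511.
684^1 ≡ 684 (mod 1511)
684^2 = (684^1)^2 ≡ 684^2 = 467856 ≡ 957 (mod 1511)
684^4 = (684^2)^2 ≡ 957^2 = 915849 ≡ 183 (mod 1511)
684^8 = (684^4)^2 ≡ 183^2 = 33489 ≡ 247 (mod 1511)
684^10 = 684^8 · 684^2 ≡ 247 · 957 ≡ 663 (mod 1511).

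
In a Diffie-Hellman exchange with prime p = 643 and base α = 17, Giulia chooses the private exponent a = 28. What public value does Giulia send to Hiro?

296

Public value = 17^28 mod 643.
17^1 ≡ 17 (mod 643)
17^2 = (17^1)^2 ≡ 17^2 = 289 ≡ 289 (mod 643)
17^4 = (17^2)^2 ≡ 289^2 = 83521 ≡ 574 (mod 643)
17^8 = (17^4)^2 ≡ 574^2 = 329476 ≡ 260 (mod 643)
17^16 = (17^8)^2 ≡ 260^2 = 67600 ≡ 85 (mod 643)
17^28 = 17^16 · 17^8 · 17^4 ≡ 85 · 260 · 574 ≡ 296 (mod 643).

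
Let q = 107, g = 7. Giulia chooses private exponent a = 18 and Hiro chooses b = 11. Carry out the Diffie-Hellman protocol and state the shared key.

Giulia sends A = g^a mod q = 7^18 mod 107.
7^1 ≡ 7 (mod 107)
7^2 = (7^1)^2 ≡ 7^2 = 49 ≡ 49 (mod 107)
7^4 = (7^2)^2 ≡ 49^2 = 2401 ≡ 47 (mod 107)
7^8 = (7^4)^2 ≡ 47^2 = 2209 ≡ 69 (mod 107)
7^16 = (7^8)^2 ≡ 69^2 = 4761 ≡ 53 (mod 107)
7^18 = 7^16 · 7^2 ≡ 53 · 49 ≡ 29 (mod 107).
So A = 29. Hiro then computes K = A^b mod q = 29^11 mod 107.
29^1 ≡ 29 (mod 107)
29^2 = (29^1)^2 ≡ 29^2 = 841 ≡ 92 (mod 107)
29^4 = (29^2)^2 ≡ 92^2 = 8464 ≡ 11 (mod 107)
29^8 = (29^4)^2 ≡ 11^2 = 121 ≡ 14 (mod 107)
29^11 = 29^8 · 29^2 · 29^1 ≡ 14 · 92 · 29 ≡ 9 (mod 107).

9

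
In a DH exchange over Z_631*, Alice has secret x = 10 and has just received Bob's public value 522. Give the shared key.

Shared key K = 522^10 mod 631.
522^1 ≡ 522 (mod 631)
522^2 = (522^1)^2 ≡ 522^2 = 272484 ≡ 523 (mod 631)
522^4 = (522^2)^2 ≡ 523^2 = 273529 ≡ 306 (mod 631)
522^8 = (522^4)^2 ≡ 306^2 = 93636 ≡ 248 (mod 631)
522^10 = 522^8 · 522^2 ≡ 248 · 523 ≡ 349 (mod 631).

349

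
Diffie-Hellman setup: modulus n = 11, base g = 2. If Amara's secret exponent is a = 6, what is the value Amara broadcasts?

Public value = 2^6 mod 11.
2^1 ≡ 2 (mod 11)
2^2 = (2^1)^2 ≡ 2^2 = 4 ≡ 4 (mod 11)
2^4 = (2^2)^2 ≡ 4^2 = 16 ≡ 5 (mod 11)
2^6 = 2^4 · 2^2 ≡ 5 · 4 ≡ 9 (mod 11).

9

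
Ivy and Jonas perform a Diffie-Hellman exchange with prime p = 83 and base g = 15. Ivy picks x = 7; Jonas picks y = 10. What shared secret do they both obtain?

81

Ivy sends A = g^x mod p = 15^7 mod 83.
15^1 ≡ 15 (mod 83)
15^2 = (15^1)^2 ≡ 15^2 = 225 ≡ 59 (mod 83)
15^4 = (15^2)^2 ≡ 59^2 = 3481 ≡ 78 (mod 83)
15^7 = 15^4 · 15^2 · 15^1 ≡ 78 · 59 · 15 ≡ 57 (mod 83).
So A = 57. Jonas then computes K = A^y mod p = 57^10 mod 83.
57^1 ≡ 57 (mod 83)
57^2 = (57^1)^2 ≡ 57^2 = 3249 ≡ 12 (mod 83)
57^4 = (57^2)^2 ≡ 12^2 = 144 ≡ 61 (mod 83)
57^8 = (57^4)^2 ≡ 61^2 = 3721 ≡ 69 (mod 83)
57^10 = 57^8 · 57^2 ≡ 69 · 12 ≡ 81 (mod 83).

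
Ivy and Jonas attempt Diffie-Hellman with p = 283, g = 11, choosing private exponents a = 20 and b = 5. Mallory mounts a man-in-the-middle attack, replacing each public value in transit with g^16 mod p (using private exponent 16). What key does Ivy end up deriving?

92

Ivy receives Mallory's public value M = 11^16 mod 283 instead of the honest one.
11^1 ≡ 11 (mod 283)
11^2 = (11^1)^2 ≡ 11^2 = 121 ≡ 121 (mod 283)
11^4 = (11^2)^2 ≡ 121^2 = 14641 ≡ 208 (mod 283)
11^8 = (11^4)^2 ≡ 208^2 = 43264 ≡ 248 (mod 283)
11^16 = (11^8)^2 ≡ 248^2 = 61504 ≡ 93 (mod 283)
So M = 93. Ivy computes K = M^20 mod 283.
93^1 ≡ 93 (mod 283)
93^2 = (93^1)^2 ≡ 93^2 = 8649 ≡ 159 (mod 283)
93^4 = (93^2)^2 ≡ 159^2 = 25281 ≡ 94 (mod 283)
93^8 = (93^4)^2 ≡ 94^2 = 8836 ≡ 63 (mod 283)
93^16 = (93^8)^2 ≡ 63^2 = 3969 ≡ 7 (mod 283)
93^20 = 93^16 · 93^4 ≡ 7 · 94 ≡ 92 (mod 283).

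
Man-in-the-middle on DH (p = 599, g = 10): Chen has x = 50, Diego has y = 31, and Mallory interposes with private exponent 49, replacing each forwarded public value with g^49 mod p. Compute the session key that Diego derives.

147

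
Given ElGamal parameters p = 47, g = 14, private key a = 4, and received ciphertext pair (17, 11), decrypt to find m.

29

Shared mask s = c₁^a mod p = 17^4 mod 47.
17^1 ≡ 17 (mod 47)
17^2 = (17^1)^2 ≡ 17^2 = 289 ≡ 7 (mod 47)
17^4 = (17^2)^2 ≡ 7^2 = 49 ≡ 2 (mod 47)
So s = 2; s⁻¹ ≡ 24 (mod 47).
m = c₂ · s⁻¹ mod 47 = 11 · 24 mod 47 = 29.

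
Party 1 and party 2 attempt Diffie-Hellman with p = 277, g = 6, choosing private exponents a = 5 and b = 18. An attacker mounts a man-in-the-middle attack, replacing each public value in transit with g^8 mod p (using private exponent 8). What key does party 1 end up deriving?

Party 1 receives an attacker's public value M = 6^8 mod 277 instead of the honest one.
6^1 ≡ 6 (mod 277)
6^2 = (6^1)^2 ≡ 6^2 = 36 ≡ 36 (mod 277)
6^4 = (6^2)^2 ≡ 36^2 = 1296 ≡ 188 (mod 277)
6^8 = (6^4)^2 ≡ 188^2 = 35344 ≡ 165 (mod 277)
So M = 165. Party 1 computes K = M^5 mod 277.
165^1 ≡ 165 (mod 277)
165^2 = (165^1)^2 ≡ 165^2 = 27225 ≡ 79 (mod 277)
165^4 = (165^2)^2 ≡ 79^2 = 6241 ≡ 147 (mod 277)
165^5 = 165^4 · 165^1 ≡ 147 · 165 ≡ 156 (mod 277).

156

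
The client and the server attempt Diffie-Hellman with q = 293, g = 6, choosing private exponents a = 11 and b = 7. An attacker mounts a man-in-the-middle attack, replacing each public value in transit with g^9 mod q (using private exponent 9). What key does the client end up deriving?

71

The client receives an attacker's public value M = 6^9 mod 293 instead of the honest one.
6^1 ≡ 6 (mod 293)
6^2 = (6^1)^2 ≡ 6^2 = 36 ≡ 36 (mod 293)
6^4 = (6^2)^2 ≡ 36^2 = 1296 ≡ 124 (mod 293)
6^8 = (6^4)^2 ≡ 124^2 = 15376 ≡ 140 (mod 293)
6^9 = 6^8 · 6^1 ≡ 140 · 6 ≡ 254 (mod 293).
So M = 254. The client computes K = M^11 mod 293.
254^1 ≡ 254 (mod 293)
254^2 = (254^1)^2 ≡ 254^2 = 64516 ≡ 56 (mod 293)
254^4 = (254^2)^2 ≡ 56^2 = 3136 ≡ 206 (mod 293)
254^8 = (254^4)^2 ≡ 206^2 = 42436 ≡ 244 (mod 293)
254^11 = 254^8 · 254^2 · 254^1 ≡ 244 · 56 · 254 ≡ 71 (mod 293).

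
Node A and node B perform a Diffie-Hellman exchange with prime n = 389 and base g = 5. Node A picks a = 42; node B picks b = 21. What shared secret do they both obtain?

Node A sends A = g^a mod n = 5^42 mod 389.
5^1 ≡ 5 (mod 389)
5^2 = (5^1)^2 ≡ 5^2 = 25 ≡ 25 (mod 389)
5^4 = (5^2)^2 ≡ 25^2 = 625 ≡ 236 (mod 389)
5^8 = (5^4)^2 ≡ 236^2 = 55696 ≡ 69 (mod 389)
5^16 = (5^8)^2 ≡ 69^2 = 4761 ≡ 93 (mod 389)
5^32 = (5^16)^2 ≡ 93^2 = 8649 ≡ 91 (mod 389)
5^42 = 5^32 · 5^8 · 5^2 ≡ 91 · 69 · 25 ≡ 208 (mod 389).
So A = 208. Node B then computes K = A^b mod n = 208^21 mod 389.
208^1 ≡ 208 (mod 389)
208^2 = (208^1)^2 ≡ 208^2 = 43264 ≡ 85 (mod 389)
208^4 = (208^2)^2 ≡ 85^2 = 7225 ≡ 223 (mod 389)
208^8 = (208^4)^2 ≡ 223^2 = 49729 ≡ 326 (mod 389)
208^16 = (208^8)^2 ≡ 326^2 = 106276 ≡ 79 (mod 389)
208^21 = 208^16 · 208^4 · 208^1 ≡ 79 · 223 · 208 ≡ 345 (mod 389).

345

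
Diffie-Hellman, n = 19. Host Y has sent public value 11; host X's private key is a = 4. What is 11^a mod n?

11

Shared key K = 11^4 mod 19.
11^1 ≡ 11 (mod 19)
11^2 = (11^1)^2 ≡ 11^2 = 121 ≡ 7 (mod 19)
11^4 = (11^2)^2 ≡ 7^2 = 49 ≡ 11 (mod 19)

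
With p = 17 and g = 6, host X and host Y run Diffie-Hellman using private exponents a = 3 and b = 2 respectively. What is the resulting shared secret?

Host Y sends B = g^b mod p = 6^2 mod 17.
6^1 ≡ 6 (mod 17)
6^2 = (6^1)^2 ≡ 6^2 = 36 ≡ 2 (mod 17)
So B = 2. Host X then computes K = B^a mod p = 2^3 mod 17.
2^1 ≡ 2 (mod 17)
2^2 = (2^1)^2 ≡ 2^2 = 4 ≡ 4 (mod 17)
2^3 = 2^2 · 2^1 ≡ 4 · 2 ≡ 8 (mod 17).

8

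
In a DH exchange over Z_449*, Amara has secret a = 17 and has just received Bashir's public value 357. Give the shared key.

Shared key K = 357^17 mod 449.
357^1 ≡ 357 (mod 449)
357^2 = (357^1)^2 ≡ 357^2 = 127449 ≡ 382 (mod 449)
357^4 = (357^2)^2 ≡ 382^2 = 145924 ≡ 448 (mod 449)
357^8 = (357^4)^2 ≡ 448^2 = 200704 ≡ 1 (mod 449)
357^16 = (357^8)^2 ≡ 1^2 = 1 ≡ 1 (mod 449)
357^17 = 357^16 · 357^1 ≡ 1 · 357 ≡ 357 (mod 449).

357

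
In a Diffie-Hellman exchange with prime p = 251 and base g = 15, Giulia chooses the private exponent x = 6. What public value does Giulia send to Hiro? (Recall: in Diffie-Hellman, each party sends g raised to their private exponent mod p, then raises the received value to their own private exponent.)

Public value = 15^6 mod 251.
15^1 ≡ 15 (mod 251)
15^2 = (15^1)^2 ≡ 15^2 = 225 ≡ 225 (mod 251)
15^4 = (15^2)^2 ≡ 225^2 = 50625 ≡ 174 (mod 251)
15^6 = 15^4 · 15^2 ≡ 174 · 225 ≡ 245 (mod 251).

245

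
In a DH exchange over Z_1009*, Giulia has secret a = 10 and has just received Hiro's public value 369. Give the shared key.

606

Shared key K = 369^10 mod 1009.
369^1 ≡ 369 (mod 1009)
369^2 = (369^1)^2 ≡ 369^2 = 136161 ≡ 955 (mod 1009)
369^4 = (369^2)^2 ≡ 955^2 = 912025 ≡ 898 (mod 1009)
369^8 = (369^4)^2 ≡ 898^2 = 806404 ≡ 213 (mod 1009)
369^10 = 369^8 · 369^2 ≡ 213 · 955 ≡ 606 (mod 1009).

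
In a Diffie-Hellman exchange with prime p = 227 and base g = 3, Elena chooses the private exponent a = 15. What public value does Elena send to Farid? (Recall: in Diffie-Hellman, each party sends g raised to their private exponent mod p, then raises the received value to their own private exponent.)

10

Public value = 3^15 mod 227.
3^1 ≡ 3 (mod 227)
3^2 = (3^1)^2 ≡ 3^2 = 9 ≡ 9 (mod 227)
3^4 = (3^2)^2 ≡ 9^2 = 81 ≡ 81 (mod 227)
3^8 = (3^4)^2 ≡ 81^2 = 6561 ≡ 205 (mod 227)
3^15 = 3^8 · 3^4 · 3^2 · 3^1 ≡ 205 · 81 · 9 · 3 ≡ 10 (mod 227).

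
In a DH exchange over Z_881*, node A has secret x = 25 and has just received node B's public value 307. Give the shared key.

Shared key K = 307^25 mod 881.
307^1 ≡ 307 (mod 881)
307^2 = (307^1)^2 ≡ 307^2 = 94249 ≡ 863 (mod 881)
307^4 = (307^2)^2 ≡ 863^2 = 744769 ≡ 324 (mod 881)
307^8 = (307^4)^2 ≡ 324^2 = 104976 ≡ 137 (mod 881)
307^16 = (307^8)^2 ≡ 137^2 = 18769 ≡ 268 (mod 881)
307^25 = 307^16 · 307^8 · 307^1 ≡ 268 · 137 · 307 ≡ 298 (mod 881).

298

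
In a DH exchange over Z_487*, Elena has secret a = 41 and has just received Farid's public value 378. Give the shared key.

424

Shared key K = 378^41 mod 487.
378^1 ≡ 378 (mod 487)
378^2 = (378^1)^2 ≡ 378^2 = 142884 ≡ 193 (mod 487)
378^4 = (378^2)^2 ≡ 193^2 = 37249 ≡ 237 (mod 487)
378^8 = (378^4)^2 ≡ 237^2 = 56169 ≡ 164 (mod 487)
378^16 = (378^8)^2 ≡ 164^2 = 26896 ≡ 111 (mod 487)
378^32 = (378^16)^2 ≡ 111^2 = 12321 ≡ 146 (mod 487)
378^41 = 378^32 · 378^8 · 378^1 ≡ 146 · 164 · 378 ≡ 424 (mod 487).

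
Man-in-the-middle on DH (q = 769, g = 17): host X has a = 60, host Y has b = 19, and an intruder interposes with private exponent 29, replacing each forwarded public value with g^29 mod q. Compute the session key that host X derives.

Host X receives an intruder's public value M = 17^29 mod 769 instead of the honest one.
17^1 ≡ 17 (mod 769)
17^2 = (17^1)^2 ≡ 17^2 = 289 ≡ 289 (mod 769)
17^4 = (17^2)^2 ≡ 289^2 = 83521 ≡ 469 (mod 769)
17^8 = (17^4)^2 ≡ 469^2 = 219961 ≡ 27 (mod 769)
17^16 = (17^8)^2 ≡ 27^2 = 729 ≡ 729 (mod 769)
17^29 = 17^16 · 17^8 · 17^4 · 17^1 ≡ 729 · 27 · 469 · 17 ≡ 422 (mod 769).
So M = 422. Host X computes K = M^60 mod 769.
422^1 ≡ 422 (mod 769)
422^2 = (422^1)^2 ≡ 422^2 = 178084 ≡ 445 (mod 769)
422^4 = (422^2)^2 ≡ 445^2 = 198025 ≡ 392 (mod 769)
422^8 = (422^4)^2 ≡ 392^2 = 153664 ≡ 633 (mod 769)
422^16 = (422^8)^2 ≡ 633^2 = 400689 ≡ 40 (mod 769)
422^32 = (422^16)^2 ≡ 40^2 = 1600 ≡ 62 (mod 769)
422^60 = 422^32 · 422^16 · 422^8 · 422^4 ≡ 62 · 40 · 633 · 392 ≡ 410 (mod 769).

410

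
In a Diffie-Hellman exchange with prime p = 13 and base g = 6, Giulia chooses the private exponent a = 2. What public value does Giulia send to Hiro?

Public value = 6^2 (mod 13).
6^1 ≡ 6 (mod 13)
6^2 = (6^1)^2 ≡ 6^2 = 36 ≡ 10 (mod 13)

10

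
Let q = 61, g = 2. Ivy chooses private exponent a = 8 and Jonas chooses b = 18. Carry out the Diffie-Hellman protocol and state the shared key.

20

Jonas sends B = g^b mod q = 2^18 mod 61.
2^1 ≡ 2 (mod 61)
2^2 = (2^1)^2 ≡ 2^2 = 4 ≡ 4 (mod 61)
2^4 = (2^2)^2 ≡ 4^2 = 16 ≡ 16 (mod 61)
2^8 = (2^4)^2 ≡ 16^2 = 256 ≡ 12 (mod 61)
2^16 = (2^8)^2 ≡ 12^2 = 144 ≡ 22 (mod 61)
2^18 = 2^16 · 2^2 ≡ 22 · 4 ≡ 27 (mod 61).
So B = 27. Ivy then computes K = B^a mod q = 27^8 mod 61.
27^1 ≡ 27 (mod 61)
27^2 = (27^1)^2 ≡ 27^2 = 729 ≡ 58 (mod 61)
27^4 = (27^2)^2 ≡ 58^2 = 3364 ≡ 9 (mod 61)
27^8 = (27^4)^2 ≡ 9^2 = 81 ≡ 20 (mod 61)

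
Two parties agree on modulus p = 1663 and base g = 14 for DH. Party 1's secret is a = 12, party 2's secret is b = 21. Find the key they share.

655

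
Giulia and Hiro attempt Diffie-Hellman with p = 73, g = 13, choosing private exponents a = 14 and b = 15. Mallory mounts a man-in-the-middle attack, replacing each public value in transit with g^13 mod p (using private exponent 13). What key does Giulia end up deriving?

Giulia receives Mallory's public value M = 13^13 mod 73 instead of the honest one.
13^1 ≡ 13 (mod 73)
13^2 = (13^1)^2 ≡ 13^2 = 169 ≡ 23 (mod 73)
13^4 = (13^2)^2 ≡ 23^2 = 529 ≡ 18 (mod 73)
13^8 = (13^4)^2 ≡ 18^2 = 324 ≡ 32 (mod 73)
13^13 = 13^8 · 13^4 · 13^1 ≡ 32 · 18 · 13 ≡ 42 (mod 73).
So M = 42. Giulia computes K = M^14 mod 73.
42^1 ≡ 42 (mod 73)
42^2 = (42^1)^2 ≡ 42^2 = 1764 ≡ 12 (mod 73)
42^4 = (42^2)^2 ≡ 12^2 = 144 ≡ 71 (mod 73)
42^8 = (42^4)^2 ≡ 71^2 = 5041 ≡ 4 (mod 73)
42^14 = 42^8 · 42^4 · 42^2 ≡ 4 · 71 · 12 ≡ 50 (mod 73).

50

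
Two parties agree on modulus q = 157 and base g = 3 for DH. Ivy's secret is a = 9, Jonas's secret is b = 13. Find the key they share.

Ivy sends A = g^a mod q = 3^9 mod 157.
3^1 ≡ 3 (mod 157)
3^2 = (3^1)^2 ≡ 3^2 = 9 ≡ 9 (mod 157)
3^4 = (3^2)^2 ≡ 9^2 = 81 ≡ 81 (mod 157)
3^8 = (3^4)^2 ≡ 81^2 = 6561 ≡ 124 (mod 157)
3^9 = 3^8 · 3^1 ≡ 124 · 3 ≡ 58 (mod 157).
So A = 58. Jonas then computes K = A^b mod q = 58^13 mod 157.
58^1 ≡ 58 (mod 157)
58^2 = (58^1)^2 ≡ 58^2 = 3364 ≡ 67 (mod 157)
58^4 = (58^2)^2 ≡ 67^2 = 4489 ≡ 93 (mod 157)
58^8 = (58^4)^2 ≡ 93^2 = 8649 ≡ 14 (mod 157)
58^13 = 58^8 · 58^4 · 58^1 ≡ 14 · 93 · 58 ≡ 156 (mod 157).

156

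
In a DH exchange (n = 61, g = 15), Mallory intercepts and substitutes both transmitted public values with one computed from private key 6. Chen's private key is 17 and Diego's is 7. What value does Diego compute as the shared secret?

Diego receives Mallory's public value M = 15^6 mod 61 instead of the honest one.
15^1 ≡ 15 (mod 61)
15^2 = (15^1)^2 ≡ 15^2 = 225 ≡ 42 (mod 61)
15^4 = (15^2)^2 ≡ 42^2 = 1764 ≡ 56 (mod 61)
15^6 = 15^4 · 15^2 ≡ 56 · 42 ≡ 34 (mod 61).
So M = 34. Diego computes K = M^7 mod 61.
34^1 ≡ 34 (mod 61)
34^2 = (34^1)^2 ≡ 34^2 = 1156 ≡ 58 (mod 61)
34^4 = (34^2)^2 ≡ 58^2 = 3364 ≡ 9 (mod 61)
34^7 = 34^4 · 34^2 · 34^1 ≡ 9 · 58 · 34 ≡ 58 (mod 61).

58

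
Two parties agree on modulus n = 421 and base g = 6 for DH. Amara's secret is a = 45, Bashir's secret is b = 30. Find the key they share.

346

Bashir sends B = g^b mod n = 6^30 mod 421.
6^1 ≡ 6 (mod 421)
6^2 = (6^1)^2 ≡ 6^2 = 36 ≡ 36 (mod 421)
6^4 = (6^2)^2 ≡ 36^2 = 1296 ≡ 33 (mod 421)
6^8 = (6^4)^2 ≡ 33^2 = 1089 ≡ 247 (mod 421)
6^16 = (6^8)^2 ≡ 247^2 = 61009 ≡ 385 (mod 421)
6^30 = 6^16 · 6^8 · 6^4 · 6^2 ≡ 385 · 247 · 33 · 36 ≡ 36 (mod 421).
So B = 36. Amara then computes K = B^a mod n = 36^45 mod 421.
36^1 ≡ 36 (mod 421)
36^2 = (36^1)^2 ≡ 36^2 = 1296 ≡ 33 (mod 421)
36^4 = (36^2)^2 ≡ 33^2 = 1089 ≡ 247 (mod 421)
36^8 = (36^4)^2 ≡ 247^2 = 61009 ≡ 385 (mod 421)
36^16 = (36^8)^2 ≡ 385^2 = 148225 ≡ 33 (mod 421)
36^32 = (36^16)^2 ≡ 33^2 = 1089 ≡ 247 (mod 421)
36^45 = 36^32 · 36^8 · 36^4 · 36^1 ≡ 247 · 385 · 247 · 36 ≡ 346 (mod 421).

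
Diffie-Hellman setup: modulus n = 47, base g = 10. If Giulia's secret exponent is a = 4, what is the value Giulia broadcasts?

36

Public value = 10^4 (mod 47).
10^1 ≡ 10 (mod 47)
10^2 = (10^1)^2 ≡ 10^2 = 100 ≡ 6 (mod 47)
10^4 = (10^2)^2 ≡ 6^2 = 36 ≡ 36 (mod 47)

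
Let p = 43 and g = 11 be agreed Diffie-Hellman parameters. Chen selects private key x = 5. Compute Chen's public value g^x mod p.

16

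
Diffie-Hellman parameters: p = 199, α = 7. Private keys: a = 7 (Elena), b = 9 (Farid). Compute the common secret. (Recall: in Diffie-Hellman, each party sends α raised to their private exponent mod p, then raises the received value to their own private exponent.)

Farid sends B = α^b mod p = 7^9 mod 199.
7^1 ≡ 7 (mod 199)
7^2 = (7^1)^2 ≡ 7^2 = 49 ≡ 49 (mod 199)
7^4 = (7^2)^2 ≡ 49^2 = 2401 ≡ 13 (mod 199)
7^8 = (7^4)^2 ≡ 13^2 = 169 ≡ 169 (mod 199)
7^9 = 7^8 · 7^1 ≡ 169 · 7 ≡ 188 (mod 199).
So B = 188. Elena then computes K = B^a mod p = 188^7 mod 199.
188^1 ≡ 188 (mod 199)
188^2 = (188^1)^2 ≡ 188^2 = 35344 ≡ 121 (mod 199)
188^4 = (188^2)^2 ≡ 121^2 = 14641 ≡ 114 (mod 199)
188^7 = 188^4 · 188^2 · 188^1 ≡ 114 · 121 · 188 ≡ 103 (mod 199).

103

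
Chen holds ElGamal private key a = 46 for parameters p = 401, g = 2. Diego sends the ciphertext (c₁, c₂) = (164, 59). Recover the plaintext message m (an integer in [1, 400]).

105

Shared mask s = c₁^a mod p = 164^46 mod 401.
164^1 ≡ 164 (mod 401)
164^2 = (164^1)^2 ≡ 164^2 = 26896 ≡ 29 (mod 401)
164^4 = (164^2)^2 ≡ 29^2 = 841 ≡ 39 (mod 401)
164^8 = (164^4)^2 ≡ 39^2 = 1521 ≡ 318 (mod 401)
164^16 = (164^8)^2 ≡ 318^2 = 101124 ≡ 72 (mod 401)
164^32 = (164^16)^2 ≡ 72^2 = 5184 ≡ 372 (mod 401)
164^46 = 164^32 · 164^8 · 164^4 · 164^2 ≡ 372 · 318 · 39 · 29 ≡ 329 (mod 401).
So s = 329; s⁻¹ ≡ 362 (mod 401).
m = c₂ · s⁻¹ mod 401 = 59 · 362 mod 401 = 105.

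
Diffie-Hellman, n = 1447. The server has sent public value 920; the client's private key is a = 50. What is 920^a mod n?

992

Shared key K = 920^50 mod 1447.
920^1 ≡ 920 (mod 1447)
920^2 = (920^1)^2 ≡ 920^2 = 846400 ≡ 1352 (mod 1447)
920^4 = (920^2)^2 ≡ 1352^2 = 1827904 ≡ 343 (mod 1447)
920^8 = (920^4)^2 ≡ 343^2 = 117649 ≡ 442 (mod 1447)
920^16 = (920^8)^2 ≡ 442^2 = 195364 ≡ 19 (mod 1447)
920^32 = (920^16)^2 ≡ 19^2 = 361 ≡ 361 (mod 1447)
920^50 = 920^32 · 920^16 · 920^2 ≡ 361 · 19 · 1352 ≡ 992 (mod 1447).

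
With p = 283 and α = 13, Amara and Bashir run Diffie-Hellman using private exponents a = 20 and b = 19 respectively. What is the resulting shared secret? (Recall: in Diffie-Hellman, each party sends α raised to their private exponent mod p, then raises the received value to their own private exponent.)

164

Bashir sends B = α^b mod p = 13^19 mod 283.
13^1 ≡ 13 (mod 283)
13^2 = (13^1)^2 ≡ 13^2 = 169 ≡ 169 (mod 283)
13^4 = (13^2)^2 ≡ 169^2 = 28561 ≡ 261 (mod 283)
13^8 = (13^4)^2 ≡ 261^2 = 68121 ≡ 201 (mod 283)
13^16 = (13^8)^2 ≡ 201^2 = 40401 ≡ 215 (mod 283)
13^19 = 13^16 · 13^2 · 13^1 ≡ 215 · 169 · 13 ≡ 28 (mod 283).
So B = 28. Amara then computes K = B^a mod p = 28^20 mod 283.
28^1 ≡ 28 (mod 283)
28^2 = (28^1)^2 ≡ 28^2 = 784 ≡ 218 (mod 283)
28^4 = (28^2)^2 ≡ 218^2 = 47524 ≡ 263 (mod 283)
28^8 = (28^4)^2 ≡ 263^2 = 69169 ≡ 117 (mod 283)
28^16 = (28^8)^2 ≡ 117^2 = 13689 ≡ 105 (mod 283)
28^20 = 28^16 · 28^4 ≡ 105 · 263 ≡ 164 (mod 283).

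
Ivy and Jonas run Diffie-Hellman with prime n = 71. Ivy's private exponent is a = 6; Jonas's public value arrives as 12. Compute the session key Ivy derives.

8

Shared key K = 12^6 mod 71.
12^1 ≡ 12 (mod 71)
12^2 = (12^1)^2 ≡ 12^2 = 144 ≡ 2 (mod 71)
12^4 = (12^2)^2 ≡ 2^2 = 4 ≡ 4 (mod 71)
12^6 = 12^4 · 12^2 ≡ 4 · 2 ≡ 8 (mod 71).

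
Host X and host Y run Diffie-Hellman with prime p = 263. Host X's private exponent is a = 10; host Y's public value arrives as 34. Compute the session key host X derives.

166

Shared key K = 34^10 mod 263.
34^1 ≡ 34 (mod 263)
34^2 = (34^1)^2 ≡ 34^2 = 1156 ≡ 104 (mod 263)
34^4 = (34^2)^2 ≡ 104^2 = 10816 ≡ 33 (mod 263)
34^8 = (34^4)^2 ≡ 33^2 = 1089 ≡ 37 (mod 263)
34^10 = 34^8 · 34^2 ≡ 37 · 104 ≡ 166 (mod 263).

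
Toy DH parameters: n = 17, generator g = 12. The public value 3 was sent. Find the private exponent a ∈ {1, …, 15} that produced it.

5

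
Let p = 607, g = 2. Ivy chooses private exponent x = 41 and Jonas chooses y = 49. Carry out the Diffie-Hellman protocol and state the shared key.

459

Jonas sends B = g^y mod p = 2^49 mod 607.
2^1 ≡ 2 (mod 607)
2^2 = (2^1)^2 ≡ 2^2 = 4 ≡ 4 (mod 607)
2^4 = (2^2)^2 ≡ 4^2 = 16 ≡ 16 (mod 607)
2^8 = (2^4)^2 ≡ 16^2 = 256 ≡ 256 (mod 607)
2^16 = (2^8)^2 ≡ 256^2 = 65536 ≡ 587 (mod 607)
2^32 = (2^16)^2 ≡ 587^2 = 344569 ≡ 400 (mod 607)
2^49 = 2^32 · 2^16 · 2^1 ≡ 400 · 587 · 2 ≡ 389 (mod 607).
So B = 389. Ivy then computes K = B^x mod p = 389^41 mod 607.
389^1 ≡ 389 (mod 607)
389^2 = (389^1)^2 ≡ 389^2 = 151321 ≡ 178 (mod 607)
389^4 = (389^2)^2 ≡ 178^2 = 31684 ≡ 120 (mod 607)
389^8 = (389^4)^2 ≡ 120^2 = 14400 ≡ 439 (mod 607)
389^16 = (389^8)^2 ≡ 439^2 = 192721 ≡ 302 (mod 607)
389^32 = (389^16)^2 ≡ 302^2 = 91204 ≡ 154 (mod 607)
389^41 = 389^32 · 389^8 · 389^1 ≡ 154 · 439 · 389 ≡ 459 (mod 607).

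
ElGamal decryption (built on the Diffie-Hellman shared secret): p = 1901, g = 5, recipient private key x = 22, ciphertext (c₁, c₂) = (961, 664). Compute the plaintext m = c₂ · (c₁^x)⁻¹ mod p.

659

Shared mask s = c₁^x mod p = 961^22 mod 1901.
961^1 ≡ 961 (mod 1901)
961^2 = (961^1)^2 ≡ 961^2 = 923521 ≡ 1536 (mod 1901)
961^4 = (961^2)^2 ≡ 1536^2 = 2359296 ≡ 155 (mod 1901)
961^8 = (961^4)^2 ≡ 155^2 = 24025 ≡ 1213 (mod 1901)
961^16 = (961^8)^2 ≡ 1213^2 = 1471369 ≡ 1896 (mod 1901)
961^22 = 961^16 · 961^4 · 961^2 ≡ 1896 · 155 · 1536 ≡ 1527 (mod 1901).
So s = 1527; s⁻¹ ≡ 920 (mod 1901).
m = c₂ · s⁻¹ mod 1901 = 664 · 920 mod 1901 = 659.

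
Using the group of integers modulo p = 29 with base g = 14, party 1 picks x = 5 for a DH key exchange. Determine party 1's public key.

Public value = 14^5 mod 29.
14^1 ≡ 14 (mod 29)
14^2 = (14^1)^2 ≡ 14^2 = 196 ≡ 22 (mod 29)
14^4 = (14^2)^2 ≡ 22^2 = 484 ≡ 20 (mod 29)
14^5 = 14^4 · 14^1 ≡ 20 · 14 ≡ 19 (mod 29).

19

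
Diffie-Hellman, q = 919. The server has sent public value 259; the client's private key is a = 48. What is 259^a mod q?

Shared key K = 259^48 mod 919.
259^1 ≡ 259 (mod 919)
259^2 = (259^1)^2 ≡ 259^2 = 67081 ≡ 913 (mod 919)
259^4 = (259^2)^2 ≡ 913^2 = 833569 ≡ 36 (mod 919)
259^8 = (259^4)^2 ≡ 36^2 = 1296 ≡ 377 (mod 919)
259^16 = (259^8)^2 ≡ 377^2 = 142129 ≡ 603 (mod 919)
259^32 = (259^16)^2 ≡ 603^2 = 363609 ≡ 604 (mod 919)
259^48 = 259^32 · 259^16 ≡ 604 · 603 ≡ 288 (mod 919).

288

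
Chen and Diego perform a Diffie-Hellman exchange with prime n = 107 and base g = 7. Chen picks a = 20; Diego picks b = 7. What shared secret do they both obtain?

39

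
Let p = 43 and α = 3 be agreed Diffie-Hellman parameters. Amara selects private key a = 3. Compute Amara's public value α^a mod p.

Public value = 3^3 mod 43.
3^1 ≡ 3 (mod 43)
3^2 = (3^1)^2 ≡ 3^2 = 9 ≡ 9 (mod 43)
3^3 = 3^2 · 3^1 ≡ 9 · 3 ≡ 27 (mod 43).

27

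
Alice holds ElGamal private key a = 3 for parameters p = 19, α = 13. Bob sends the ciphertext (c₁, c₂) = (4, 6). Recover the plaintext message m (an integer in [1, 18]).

9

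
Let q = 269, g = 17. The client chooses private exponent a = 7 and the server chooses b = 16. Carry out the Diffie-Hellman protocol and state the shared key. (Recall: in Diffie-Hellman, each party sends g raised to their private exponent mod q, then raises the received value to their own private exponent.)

The server sends B = g^b mod q = 17^16 mod 269.
17^1 ≡ 17 (mod 269)
17^2 = (17^1)^2 ≡ 17^2 = 289 ≡ 20 (mod 269)
17^4 = (17^2)^2 ≡ 20^2 = 400 ≡ 131 (mod 269)
17^8 = (17^4)^2 ≡ 131^2 = 17161 ≡ 214 (mod 269)
17^16 = (17^8)^2 ≡ 214^2 = 45796 ≡ 66 (mod 269)
So B = 66. The client then computes K = B^a mod q = 66^7 mod 269.
66^1 ≡ 66 (mod 269)
66^2 = (66^1)^2 ≡ 66^2 = 4356 ≡ 52 (mod 269)
66^4 = (66^2)^2 ≡ 52^2 = 2704 ≡ 14 (mod 269)
66^7 = 66^4 · 66^2 · 66^1 ≡ 14 · 52 · 66 ≡ 166 (mod 269).

166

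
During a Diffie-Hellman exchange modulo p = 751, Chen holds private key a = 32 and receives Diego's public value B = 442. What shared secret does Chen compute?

Shared key K = 442^32 mod 751.
442^1 ≡ 442 (mod 751)
442^2 = (442^1)^2 ≡ 442^2 = 195364 ≡ 104 (mod 751)
442^4 = (442^2)^2 ≡ 104^2 = 10816 ≡ 302 (mod 751)
442^8 = (442^4)^2 ≡ 302^2 = 91204 ≡ 333 (mod 751)
442^16 = (442^8)^2 ≡ 333^2 = 110889 ≡ 492 (mod 751)
442^32 = (442^16)^2 ≡ 492^2 = 242064 ≡ 242 (mod 751)

242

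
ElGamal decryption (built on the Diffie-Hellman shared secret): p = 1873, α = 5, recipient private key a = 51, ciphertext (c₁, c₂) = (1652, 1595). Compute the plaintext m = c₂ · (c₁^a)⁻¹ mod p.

1661

Shared mask s = c₁^a mod p = 1652^51 mod 1873.
1652^1 ≡ 1652 (mod 1873)
1652^2 = (1652^1)^2 ≡ 1652^2 = 2729104 ≡ 143 (mod 1873)
1652^4 = (1652^2)^2 ≡ 143^2 = 20449 ≡ 1719 (mod 1873)
1652^8 = (1652^4)^2 ≡ 1719^2 = 2954961 ≡ 1240 (mod 1873)
1652^16 = (1652^8)^2 ≡ 1240^2 = 1537600 ≡ 1740 (mod 1873)
1652^32 = (1652^16)^2 ≡ 1740^2 = 3027600 ≡ 832 (mod 1873)
1652^51 = 1652^32 · 1652^16 · 1652^2 · 1652^1 ≡ 832 · 1740 · 143 · 1652 ≡ 125 (mod 1873).
So s = 125; s⁻¹ ≡ 944 (mod 1873).
m = c₂ · s⁻¹ mod 1873 = 1595 · 944 mod 1873 = 1661.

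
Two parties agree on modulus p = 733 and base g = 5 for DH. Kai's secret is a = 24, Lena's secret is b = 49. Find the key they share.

Kai sends A = g^a mod p = 5^24 mod 733.
5^1 ≡ 5 (mod 733)
5^2 = (5^1)^2 ≡ 5^2 = 25 ≡ 25 (mod 733)
5^4 = (5^2)^2 ≡ 25^2 = 625 ≡ 625 (mod 733)
5^8 = (5^4)^2 ≡ 625^2 = 390625 ≡ 669 (mod 733)
5^16 = (5^8)^2 ≡ 669^2 = 447561 ≡ 431 (mod 733)
5^24 = 5^16 · 5^8 ≡ 431 · 669 ≡ 270 (mod 733).
So A = 270. Lena then computes K = A^b mod p = 270^49 mod 733.
270^1 ≡ 270 (mod 733)
270^2 = (270^1)^2 ≡ 270^2 = 72900 ≡ 333 (mod 733)
270^4 = (270^2)^2 ≡ 333^2 = 110889 ≡ 206 (mod 733)
270^8 = (270^4)^2 ≡ 206^2 = 42436 ≡ 655 (mod 733)
270^16 = (270^8)^2 ≡ 655^2 = 429025 ≡ 220 (mod 733)
270^32 = (270^16)^2 ≡ 220^2 = 48400 ≡ 22 (mod 733)
270^49 = 270^32 · 270^16 · 270^1 ≡ 22 · 220 · 270 ≡ 594 (mod 733).

594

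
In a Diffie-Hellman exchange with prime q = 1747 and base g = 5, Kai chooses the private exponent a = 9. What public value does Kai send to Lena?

Public value = 5^9 (mod 1747).
5^1 ≡ 5 (mod 1747)
5^2 = (5^1)^2 ≡ 5^2 = 25 ≡ 25 (mod 1747)
5^4 = (5^2)^2 ≡ 25^2 = 625 ≡ 625 (mod 1747)
5^8 = (5^4)^2 ≡ 625^2 = 390625 ≡ 1044 (mod 1747)
5^9 = 5^8 · 5^1 ≡ 1044 · 5 ≡ 1726 (mod 1747).

1726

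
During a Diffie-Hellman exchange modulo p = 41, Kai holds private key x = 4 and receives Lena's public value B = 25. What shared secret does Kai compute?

Shared key K = 25^4 mod 41.
25^1 ≡ 25 (mod 41)
25^2 = (25^1)^2 ≡ 25^2 = 625 ≡ 10 (mod 41)
25^4 = (25^2)^2 ≡ 10^2 = 100 ≡ 18 (mod 41)

18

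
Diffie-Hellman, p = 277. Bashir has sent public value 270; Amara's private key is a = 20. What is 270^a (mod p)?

Shared key K = 270^20 mod 277.
270^1 ≡ 270 (mod 277)
270^2 = (270^1)^2 ≡ 270^2 = 72900 ≡ 49 (mod 277)
270^4 = (270^2)^2 ≡ 49^2 = 2401 ≡ 185 (mod 277)
270^8 = (270^4)^2 ≡ 185^2 = 34225 ≡ 154 (mod 277)
270^16 = (270^8)^2 ≡ 154^2 = 23716 ≡ 171 (mod 277)
270^20 = 270^16 · 270^4 ≡ 171 · 185 ≡ 57 (mod 277).

57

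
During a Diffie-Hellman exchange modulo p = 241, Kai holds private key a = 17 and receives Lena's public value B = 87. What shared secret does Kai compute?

98

Shared key K = 87^17 mod 241.
87^1 ≡ 87 (mod 241)
87^2 = (87^1)^2 ≡ 87^2 = 7569 ≡ 98 (mod 241)
87^4 = (87^2)^2 ≡ 98^2 = 9604 ≡ 205 (mod 241)
87^8 = (87^4)^2 ≡ 205^2 = 42025 ≡ 91 (mod 241)
87^16 = (87^8)^2 ≡ 91^2 = 8281 ≡ 87 (mod 241)
87^17 = 87^16 · 87^1 ≡ 87 · 87 ≡ 98 (mod 241).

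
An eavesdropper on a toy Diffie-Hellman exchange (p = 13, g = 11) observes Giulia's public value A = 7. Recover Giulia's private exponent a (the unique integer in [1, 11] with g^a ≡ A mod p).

Try successive powers of 11 modulo 13:
11^1 ≡ 11
11^2 ≡ 4
11^3 ≡ 5
11^4 ≡ 3
11^5 ≡ 7
Found: a = 5.

5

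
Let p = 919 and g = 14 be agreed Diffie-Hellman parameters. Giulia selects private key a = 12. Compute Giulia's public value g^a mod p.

Public value = 14^12 mod 919.
14^1 ≡ 14 (mod 919)
14^2 = (14^1)^2 ≡ 14^2 = 196 ≡ 196 (mod 919)
14^4 = (14^2)^2 ≡ 196^2 = 38416 ≡ 737 (mod 919)
14^8 = (14^4)^2 ≡ 737^2 = 543169 ≡ 40 (mod 919)
14^12 = 14^8 · 14^4 ≡ 40 · 737 ≡ 72 (mod 919).

72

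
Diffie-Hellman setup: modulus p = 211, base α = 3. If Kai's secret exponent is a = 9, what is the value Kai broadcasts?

Public value = 3^9 mod 211.
3^1 ≡ 3 (mod 211)
3^2 = (3^1)^2 ≡ 3^2 = 9 ≡ 9 (mod 211)
3^4 = (3^2)^2 ≡ 9^2 = 81 ≡ 81 (mod 211)
3^8 = (3^4)^2 ≡ 81^2 = 6561 ≡ 20 (mod 211)
3^9 = 3^8 · 3^1 ≡ 20 · 3 ≡ 60 (mod 211).

60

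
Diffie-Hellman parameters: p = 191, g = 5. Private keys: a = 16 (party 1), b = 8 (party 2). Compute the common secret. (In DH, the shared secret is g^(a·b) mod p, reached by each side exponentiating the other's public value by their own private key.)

Party 2 sends B = g^b mod p = 5^8 mod 191.
5^1 ≡ 5 (mod 191)
5^2 = (5^1)^2 ≡ 5^2 = 25 ≡ 25 (mod 191)
5^4 = (5^2)^2 ≡ 25^2 = 625 ≡ 52 (mod 191)
5^8 = (5^4)^2 ≡ 52^2 = 2704 ≡ 30 (mod 191)
So B = 30. Party 1 then computes K = B^a mod p = 30^16 mod 191.
30^1 ≡ 30 (mod 191)
30^2 = (30^1)^2 ≡ 30^2 = 900 ≡ 136 (mod 191)
30^4 = (30^2)^2 ≡ 136^2 = 18496 ≡ 160 (mod 191)
30^8 = (30^4)^2 ≡ 160^2 = 25600 ≡ 6 (mod 191)
30^16 = (30^8)^2 ≡ 6^2 = 36 ≡ 36 (mod 191)

36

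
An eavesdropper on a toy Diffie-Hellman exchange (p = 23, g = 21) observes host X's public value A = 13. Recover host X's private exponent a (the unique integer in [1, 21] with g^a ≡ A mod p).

Try successive powers of 21 modulo 23:
21^1 ≡ 21
21^2 ≡ 4
21^3 ≡ 15
21^4 ≡ 16
21^5 ≡ 14
21^6 ≡ 18
21^7 ≡ 10
21^8 ≡ 3
21^9 ≡ 17
21^10 ≡ 12
21^11 ≡ 22
21^12 ≡ 2
21^13 ≡ 19
21^14 ≡ 8
21^15 ≡ 7
21^16 ≡ 9
21^17 ≡ 5
21^18 ≡ 13
Found: a = 18.

18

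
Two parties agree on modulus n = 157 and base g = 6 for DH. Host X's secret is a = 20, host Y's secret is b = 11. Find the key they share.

113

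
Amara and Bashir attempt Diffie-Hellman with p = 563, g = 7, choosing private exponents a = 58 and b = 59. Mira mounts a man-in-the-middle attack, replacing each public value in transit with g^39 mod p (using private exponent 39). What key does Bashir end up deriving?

470

Bashir receives Mira's public value M = 7^39 mod 563 instead of the honest one.
7^1 ≡ 7 (mod 563)
7^2 = (7^1)^2 ≡ 7^2 = 49 ≡ 49 (mod 563)
7^4 = (7^2)^2 ≡ 49^2 = 2401 ≡ 149 (mod 563)
7^8 = (7^4)^2 ≡ 149^2 = 22201 ≡ 244 (mod 563)
7^16 = (7^8)^2 ≡ 244^2 = 59536 ≡ 421 (mod 563)
7^32 = (7^16)^2 ≡ 421^2 = 177241 ≡ 459 (mod 563)
7^39 = 7^32 · 7^4 · 7^2 · 7^1 ≡ 459 · 149 · 49 · 7 ≡ 155 (mod 563).
So M = 155. Bashir computes K = M^59 mod 563.
155^1 ≡ 155 (mod 563)
155^2 = (155^1)^2 ≡ 155^2 = 24025 ≡ 379 (mod 563)
155^4 = (155^2)^2 ≡ 379^2 = 143641 ≡ 76 (mod 563)
155^8 = (155^4)^2 ≡ 76^2 = 5776 ≡ 146 (mod 563)
155^16 = (155^8)^2 ≡ 146^2 = 21316 ≡ 485 (mod 563)
155^32 = (155^16)^2 ≡ 485^2 = 235225 ≡ 454 (mod 563)
155^59 = 155^32 · 155^16 · 155^8 · 155^2 · 155^1 ≡ 454 · 485 · 146 · 379 · 155 ≡ 470 (mod 563).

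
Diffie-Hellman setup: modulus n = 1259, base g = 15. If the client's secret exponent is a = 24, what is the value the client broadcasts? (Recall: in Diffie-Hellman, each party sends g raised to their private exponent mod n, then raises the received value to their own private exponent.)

Public value = 15^24 mod 1259.
15^1 ≡ 15 (mod 1259)
15^2 = (15^1)^2 ≡ 15^2 = 225 ≡ 225 (mod 1259)
15^4 = (15^2)^2 ≡ 225^2 = 50625 ≡ 265 (mod 1259)
15^8 = (15^4)^2 ≡ 265^2 = 70225 ≡ 980 (mod 1259)
15^16 = (15^8)^2 ≡ 980^2 = 960400 ≡ 1042 (mod 1259)
15^24 = 15^16 · 15^8 ≡ 1042 · 980 ≡ 111 (mod 1259).

111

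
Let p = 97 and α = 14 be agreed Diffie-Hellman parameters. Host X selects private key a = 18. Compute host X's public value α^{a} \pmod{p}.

27

Public value = 14^{18} \pmod{97}.
14^1 ≡ 14 (mod 97)
14^2 = (14^1)^2 ≡ 14^2 = 196 ≡ 2 (mod 97)
14^4 = (14^2)^2 ≡ 2^2 = 4 ≡ 4 (mod 97)
14^8 = (14^4)^2 ≡ 4^2 = 16 ≡ 16 (mod 97)
14^16 = (14^8)^2 ≡ 16^2 = 256 ≡ 62 (mod 97)
14^18 = 14^16 · 14^2 ≡ 62 · 2 ≡ 27 (mod 97).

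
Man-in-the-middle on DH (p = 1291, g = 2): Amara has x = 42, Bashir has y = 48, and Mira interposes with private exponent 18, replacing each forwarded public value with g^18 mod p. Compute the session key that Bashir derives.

Bashir receives Mira's public value M = 2^18 mod 1291 instead of the honest one.
2^1 ≡ 2 (mod 1291)
2^2 = (2^1)^2 ≡ 2^2 = 4 ≡ 4 (mod 1291)
2^4 = (2^2)^2 ≡ 4^2 = 16 ≡ 16 (mod 1291)
2^8 = (2^4)^2 ≡ 16^2 = 256 ≡ 256 (mod 1291)
2^16 = (2^8)^2 ≡ 256^2 = 65536 ≡ 986 (mod 1291)
2^18 = 2^16 · 2^2 ≡ 986 · 4 ≡ 71 (mod 1291).
So M = 71. Bashir computes K = M^48 mod 1291.
71^1 ≡ 71 (mod 1291)
71^2 = (71^1)^2 ≡ 71^2 = 5041 ≡ 1168 (mod 1291)
71^4 = (71^2)^2 ≡ 1168^2 = 1364224 ≡ 928 (mod 1291)
71^8 = (71^4)^2 ≡ 928^2 = 861184 ≡ 87 (mod 1291)
71^16 = (71^8)^2 ≡ 87^2 = 7569 ≡ 1114 (mod 1291)
71^32 = (71^16)^2 ≡ 1114^2 = 1240996 ≡ 345 (mod 1291)
71^48 = 71^32 · 71^16 ≡ 345 · 1114 ≡ 903 (mod 1291).

903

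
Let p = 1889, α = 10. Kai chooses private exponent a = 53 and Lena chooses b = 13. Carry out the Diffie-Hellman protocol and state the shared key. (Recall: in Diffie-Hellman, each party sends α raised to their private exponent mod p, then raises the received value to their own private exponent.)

1315

Kai sends A = α^a mod p = 10^53 mod 1889.
10^1 ≡ 10 (mod 1889)
10^2 = (10^1)^2 ≡ 10^2 = 100 ≡ 100 (mod 1889)
10^4 = (10^2)^2 ≡ 100^2 = 10000 ≡ 555 (mod 1889)
10^8 = (10^4)^2 ≡ 555^2 = 308025 ≡ 118 (mod 1889)
10^16 = (10^8)^2 ≡ 118^2 = 13924 ≡ 701 (mod 1889)
10^32 = (10^16)^2 ≡ 701^2 = 491401 ≡ 261 (mod 1889)
10^53 = 10^32 · 10^16 · 10^4 · 10^1 ≡ 261 · 701 · 555 · 10 ≡ 1600 (mod 1889).
So A = 1600. Lena then computes K = A^b mod p = 1600^13 mod 1889.
1600^1 ≡ 1600 (mod 1889)
1600^2 = (1600^1)^2 ≡ 1600^2 = 2560000 ≡ 405 (mod 1889)
1600^4 = (1600^2)^2 ≡ 405^2 = 164025 ≡ 1571 (mod 1889)
1600^8 = (1600^4)^2 ≡ 1571^2 = 2468041 ≡ 1007 (mod 1889)
1600^13 = 1600^8 · 1600^4 · 1600^1 ≡ 1007 · 1571 · 1600 ≡ 1315 (mod 1889).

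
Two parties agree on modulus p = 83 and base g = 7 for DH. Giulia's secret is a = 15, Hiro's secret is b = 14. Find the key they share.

41

Hiro sends B = g^b mod p = 7^14 mod 83.
7^1 ≡ 7 (mod 83)
7^2 = (7^1)^2 ≡ 7^2 = 49 ≡ 49 (mod 83)
7^4 = (7^2)^2 ≡ 49^2 = 2401 ≡ 77 (mod 83)
7^8 = (7^4)^2 ≡ 77^2 = 5929 ≡ 36 (mod 83)
7^14 = 7^8 · 7^4 · 7^2 ≡ 36 · 77 · 49 ≡ 40 (mod 83).
So B = 40. Giulia then computes K = B^a mod p = 40^15 mod 83.
40^1 ≡ 40 (mod 83)
40^2 = (40^1)^2 ≡ 40^2 = 1600 ≡ 23 (mod 83)
40^4 = (40^2)^2 ≡ 23^2 = 529 ≡ 31 (mod 83)
40^8 = (40^4)^2 ≡ 31^2 = 961 ≡ 48 (mod 83)
40^15 = 40^8 · 40^4 · 40^2 · 40^1 ≡ 48 · 31 · 23 · 40 ≡ 41 (mod 83).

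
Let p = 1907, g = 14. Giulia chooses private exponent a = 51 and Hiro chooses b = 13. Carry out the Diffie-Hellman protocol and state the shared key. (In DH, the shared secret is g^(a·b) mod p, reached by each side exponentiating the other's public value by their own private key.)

Hiro sends B = g^b mod p = 14^13 mod 1907.
14^1 ≡ 14 (mod 1907)
14^2 = (14^1)^2 ≡ 14^2 = 196 ≡ 196 (mod 1907)
14^4 = (14^2)^2 ≡ 196^2 = 38416 ≡ 276 (mod 1907)
14^8 = (14^4)^2 ≡ 276^2 = 76176 ≡ 1803 (mod 1907)
14^13 = 14^8 · 14^4 · 14^1 ≡ 1803 · 276 · 14 ≡ 521 (mod 1907).
So B = 521. Giulia then computes K = B^a mod p = 521^51 mod 1907.
521^1 ≡ 521 (mod 1907)
521^2 = (521^1)^2 ≡ 521^2 = 271441 ≡ 647 (mod 1907)
521^4 = (521^2)^2 ≡ 647^2 = 418609 ≡ 976 (mod 1907)
521^8 = (521^4)^2 ≡ 976^2 = 952576 ≡ 983 (mod 1907)
521^16 = (521^8)^2 ≡ 983^2 = 966289 ≡ 1347 (mod 1907)
521^32 = (521^16)^2 ≡ 1347^2 = 1814409 ≡ 852 (mod 1907)
521^51 = 521^32 · 521^16 · 521^2 · 521^1 ≡ 852 · 1347 · 647 · 521 ≡ 1331 (mod 1907).

1331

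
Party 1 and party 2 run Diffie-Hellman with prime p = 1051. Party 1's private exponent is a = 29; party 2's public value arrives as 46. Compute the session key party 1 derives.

Shared key K = 46^29 mod 1051.
46^1 ≡ 46 (mod 1051)
46^2 = (46^1)^2 ≡ 46^2 = 2116 ≡ 14 (mod 1051)
46^4 = (46^2)^2 ≡ 14^2 = 196 ≡ 196 (mod 1051)
46^8 = (46^4)^2 ≡ 196^2 = 38416 ≡ 580 (mod 1051)
46^16 = (46^8)^2 ≡ 580^2 = 336400 ≡ 80 (mod 1051)
46^29 = 46^16 · 46^8 · 46^4 · 46^1 ≡ 80 · 580 · 196 · 46 ≡ 258 (mod 1051).

258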